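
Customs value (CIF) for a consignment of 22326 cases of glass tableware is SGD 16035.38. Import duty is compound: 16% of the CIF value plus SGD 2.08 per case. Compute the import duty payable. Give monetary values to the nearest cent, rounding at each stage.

Import duty: SGD 49003.74

Ad valorem component: 16035.38 × 16% = 2565.66
Specific component: 22326 × 2.08 = 46438.08
Import duty = 2565.66 + 46438.08 = 49003.74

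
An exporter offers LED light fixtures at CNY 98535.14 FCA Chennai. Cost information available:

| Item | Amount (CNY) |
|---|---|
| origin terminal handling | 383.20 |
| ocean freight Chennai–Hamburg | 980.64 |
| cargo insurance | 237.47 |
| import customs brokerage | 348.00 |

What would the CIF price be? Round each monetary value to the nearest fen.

CIF price: CNY 100136.45

Not relevant to the conversion: brokerage — on the buyer under both terms; not part of either seller's price.
From FCA to CIF, the seller additionally bears: origin terminal, freight, insurance.
CIF price = 98535.14 + 383.20 + 980.64 + 237.47 = 100136.45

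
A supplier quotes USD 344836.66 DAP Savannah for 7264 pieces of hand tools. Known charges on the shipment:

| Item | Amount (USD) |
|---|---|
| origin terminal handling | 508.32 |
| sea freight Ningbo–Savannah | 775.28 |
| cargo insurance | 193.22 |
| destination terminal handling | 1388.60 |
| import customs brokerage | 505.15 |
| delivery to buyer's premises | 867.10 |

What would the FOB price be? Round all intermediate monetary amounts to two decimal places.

FOB price: USD 341612.46

Not relevant to the conversion: origin terminal — on the seller under both DAP and FOB; already in the DAP price and stays in the FOB price. brokerage — on the buyer under both terms; not part of either seller's price.
From DAP to FOB, the seller no longer bears: freight, insurance, destination terminal, delivery.
FOB price = 344836.66 − 775.28 − 193.22 − 1388.60 − 867.10 = 341612.46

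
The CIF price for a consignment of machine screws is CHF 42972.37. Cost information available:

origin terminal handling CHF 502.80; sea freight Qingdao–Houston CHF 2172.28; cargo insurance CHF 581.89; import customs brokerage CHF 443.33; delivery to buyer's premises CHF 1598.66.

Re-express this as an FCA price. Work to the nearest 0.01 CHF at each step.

FCA price: CHF 39715.40

Not relevant to the conversion: brokerage, delivery — on the buyer under both terms; not part of either seller's price.
From CIF to FCA, the seller no longer bears: origin terminal, freight, insurance.
FCA price = 42972.37 − 502.80 − 2172.28 − 581.89 = 39715.40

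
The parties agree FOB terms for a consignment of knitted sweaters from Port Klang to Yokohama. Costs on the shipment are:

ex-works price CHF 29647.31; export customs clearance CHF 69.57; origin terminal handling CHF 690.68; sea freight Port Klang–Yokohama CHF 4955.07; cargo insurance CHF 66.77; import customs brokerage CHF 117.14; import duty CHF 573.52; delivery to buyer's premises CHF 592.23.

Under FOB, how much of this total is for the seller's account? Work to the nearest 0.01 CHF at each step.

Seller's account: CHF 30407.56

FOB: the seller bears costs until goods are on board at the origin port; the buyer bears freight, insurance and all costs thereafter.
Seller's account: goods 29647.31 + export clearance 69.57 + origin terminal 690.68 = 30407.56
Buyer's account: freight 4955.07 + insurance 66.77 + brokerage 117.14 + duty 573.52 + delivery 592.23 = 6304.73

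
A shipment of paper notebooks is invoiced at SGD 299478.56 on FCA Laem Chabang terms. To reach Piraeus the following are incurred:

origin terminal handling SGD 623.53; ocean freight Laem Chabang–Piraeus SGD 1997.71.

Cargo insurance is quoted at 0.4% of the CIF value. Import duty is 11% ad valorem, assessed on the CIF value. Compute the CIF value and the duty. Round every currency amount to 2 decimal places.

Let C be the CIF value. C = FCA price + pre-shipment costs + freight + 0.4% × C
C − 0.4% × C = 299478.56 + 623.53 + 1997.71
0.996 × C = 302099.80
C = 302099.80 / 0.996 = 303313.05
Insurance premium = 0.4% × 303313.05 = 1213.25
Import duty = 303313.05 × 11% = 33364.44

CIF value: SGD 303313.05; import duty: SGD 33364.44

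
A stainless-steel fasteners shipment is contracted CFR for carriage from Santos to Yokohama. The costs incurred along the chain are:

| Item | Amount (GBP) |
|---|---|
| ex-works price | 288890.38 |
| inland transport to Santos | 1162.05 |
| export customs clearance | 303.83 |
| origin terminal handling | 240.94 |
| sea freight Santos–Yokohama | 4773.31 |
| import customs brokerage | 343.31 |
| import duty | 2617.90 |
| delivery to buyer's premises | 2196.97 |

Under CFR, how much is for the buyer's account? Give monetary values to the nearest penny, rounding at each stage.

CFR: the seller pays costs through ocean freight to the destination port, but not insurance.
Seller's account: goods 288890.38 + inland to port 1162.05 + export clearance 303.83 + origin terminal 240.94 + freight 4773.31 = 295370.51
Buyer's account: brokerage 343.31 + duty 2617.90 + delivery 2196.97 = 5158.18

Buyer's account: GBP 5158.18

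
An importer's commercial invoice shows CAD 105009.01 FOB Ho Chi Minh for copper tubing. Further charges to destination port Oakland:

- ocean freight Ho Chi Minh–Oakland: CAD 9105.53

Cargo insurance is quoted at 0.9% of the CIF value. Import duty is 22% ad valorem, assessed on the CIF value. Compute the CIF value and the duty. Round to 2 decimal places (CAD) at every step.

CIF value: CAD 115150.90; import duty: CAD 25333.20

Let C be the CIF value. C = FOB price + freight + 0.9% × C
C − 0.9% × C = 105009.01 + 9105.53
0.991 × C = 114114.54
C = 114114.54 / 0.991 = 115150.90
Insurance premium = 0.9% × 115150.90 = 1036.36
Import duty = 115150.90 × 22% = 25333.20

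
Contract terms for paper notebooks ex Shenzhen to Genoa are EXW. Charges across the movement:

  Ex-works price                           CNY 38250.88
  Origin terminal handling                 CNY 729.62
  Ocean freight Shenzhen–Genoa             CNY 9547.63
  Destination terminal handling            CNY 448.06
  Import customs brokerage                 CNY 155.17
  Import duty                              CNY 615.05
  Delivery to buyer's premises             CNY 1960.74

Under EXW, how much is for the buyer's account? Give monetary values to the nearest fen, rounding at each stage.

EXW: the seller makes goods available at their premises; the buyer bears all onward costs.
Seller's account: goods 38250.88 = 38250.88
Buyer's account: origin terminal 729.62 + freight 9547.63 + destination terminal 448.06 + brokerage 155.17 + duty 615.05 + delivery 1960.74 = 13456.27

Buyer's account: CNY 13456.27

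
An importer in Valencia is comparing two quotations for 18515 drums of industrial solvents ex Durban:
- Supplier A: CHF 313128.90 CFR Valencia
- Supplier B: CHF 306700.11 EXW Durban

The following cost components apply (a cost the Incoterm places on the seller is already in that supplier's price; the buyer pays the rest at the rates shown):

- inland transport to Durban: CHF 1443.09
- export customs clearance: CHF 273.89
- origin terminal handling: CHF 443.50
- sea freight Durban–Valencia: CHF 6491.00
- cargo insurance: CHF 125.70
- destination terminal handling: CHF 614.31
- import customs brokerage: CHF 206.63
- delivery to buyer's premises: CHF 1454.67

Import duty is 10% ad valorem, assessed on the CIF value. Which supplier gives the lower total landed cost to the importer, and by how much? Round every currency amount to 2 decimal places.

Supplier A (CFR):
CIF value = CFR price + insurance = 313128.90 + 125.70 = 313254.60
Import duty = 313254.60 × 10% = 31325.46
Buyer bears (A): 125.70 + 614.31 + 206.63 + 1454.67 = 2401.31
Landed cost (A) = invoice 313128.90 + 2401.31 + duty 31325.46 = 346855.67
Supplier B (EXW):
CIF value = EXW price + inland to port + export clearance + origin terminal + freight + insurance = 306700.11 + 1443.09 + 273.89 + 443.50 + 6491.00 + 125.70 = 315477.29
Import duty = 315477.29 × 10% = 31547.73
Buyer bears (B): 1443.09 + 273.89 + 443.50 + 6491.00 + 125.70 + 614.31 + 206.63 + 1454.67 = 11052.79
Landed cost (B) = invoice 306700.11 + 11052.79 + duty 31547.73 = 349300.63
Difference = |346855.67 − 349300.63| = 2444.96

Supplier A is cheaper by CHF 2444.96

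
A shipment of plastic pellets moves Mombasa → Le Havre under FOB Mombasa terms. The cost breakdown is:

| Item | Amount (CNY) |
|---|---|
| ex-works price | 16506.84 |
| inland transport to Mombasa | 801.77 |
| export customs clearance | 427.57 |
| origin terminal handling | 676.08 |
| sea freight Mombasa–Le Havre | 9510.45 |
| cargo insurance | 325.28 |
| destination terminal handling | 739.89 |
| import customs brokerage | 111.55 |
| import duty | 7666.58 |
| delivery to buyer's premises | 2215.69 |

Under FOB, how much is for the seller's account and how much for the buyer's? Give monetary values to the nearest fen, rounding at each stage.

Seller: CNY 18412.26; buyer: CNY 20569.44

FOB: the seller bears costs until goods are on board at the origin port; the buyer bears freight, insurance and all costs thereafter.
Seller's account: goods 16506.84 + inland to port 801.77 + export clearance 427.57 + origin terminal 676.08 = 18412.26
Buyer's account: freight 9510.45 + insurance 325.28 + destination terminal 739.89 + brokerage 111.55 + duty 7666.58 + delivery 2215.69 = 20569.44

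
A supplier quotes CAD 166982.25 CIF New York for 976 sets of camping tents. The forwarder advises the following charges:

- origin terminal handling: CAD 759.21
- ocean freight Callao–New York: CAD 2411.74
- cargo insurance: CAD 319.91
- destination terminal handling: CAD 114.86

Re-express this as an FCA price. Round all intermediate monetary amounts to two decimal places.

FCA price: CAD 163491.39

Not relevant to the conversion: destination terminal — on the buyer under both terms; not part of either seller's price.
From CIF to FCA, the seller no longer bears: origin terminal, freight, insurance.
FCA price = 166982.25 − 759.21 − 2411.74 − 319.91 = 163491.39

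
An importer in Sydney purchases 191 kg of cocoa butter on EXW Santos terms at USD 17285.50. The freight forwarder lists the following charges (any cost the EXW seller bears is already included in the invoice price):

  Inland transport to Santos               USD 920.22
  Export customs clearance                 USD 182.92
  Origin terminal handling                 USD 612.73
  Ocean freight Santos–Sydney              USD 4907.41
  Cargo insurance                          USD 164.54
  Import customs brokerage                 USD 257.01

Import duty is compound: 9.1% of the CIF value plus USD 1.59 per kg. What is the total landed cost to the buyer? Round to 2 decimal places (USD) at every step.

Total landed cost: USD 26824.69

EXW: the seller makes goods available at their premises; the buyer bears all onward costs.
CIF value = EXW price + inland to port + export clearance + origin terminal + freight + insurance = 17285.50 + 920.22 + 182.92 + 612.73 + 4907.41 + 164.54 = 24073.32
Ad valorem component: 24073.32 × 9.1% = 2190.67
Specific component: 191 × 1.59 = 303.69
Import duty = 2190.67 + 303.69 = 2494.36
Buyer bears: inland to port 920.22 + export clearance 182.92 + origin terminal 612.73 + freight 4907.41 + insurance 164.54 + brokerage 257.01 + duty 2494.36 = 9539.19
Landed cost = invoice 17285.50 + 9539.19 = 26824.69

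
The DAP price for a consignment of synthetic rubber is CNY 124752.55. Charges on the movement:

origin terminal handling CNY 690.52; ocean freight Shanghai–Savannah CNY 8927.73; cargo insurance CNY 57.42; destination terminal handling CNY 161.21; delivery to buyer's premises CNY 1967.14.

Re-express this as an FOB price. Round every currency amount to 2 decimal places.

FOB price: CNY 113639.05

Not relevant to the conversion: origin terminal — on the seller under both DAP and FOB; already in the DAP price and stays in the FOB price.
From DAP to FOB, the seller no longer bears: freight, insurance, destination terminal, delivery.
FOB price = 124752.55 − 8927.73 − 57.42 − 161.21 − 1967.14 = 113639.05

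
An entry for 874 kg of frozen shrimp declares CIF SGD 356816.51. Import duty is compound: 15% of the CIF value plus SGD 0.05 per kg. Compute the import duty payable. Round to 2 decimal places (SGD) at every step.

Ad valorem component: 356816.51 × 15% = 53522.48
Specific component: 874 × 0.05 = 43.70
Import duty = 53522.48 + 43.70 = 53566.18

Import duty: SGD 53566.18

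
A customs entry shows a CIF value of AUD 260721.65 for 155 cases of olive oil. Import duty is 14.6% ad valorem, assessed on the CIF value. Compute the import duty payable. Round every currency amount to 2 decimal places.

Import duty: AUD 38065.36

Import duty = 260721.65 × 14.6% = 38065.36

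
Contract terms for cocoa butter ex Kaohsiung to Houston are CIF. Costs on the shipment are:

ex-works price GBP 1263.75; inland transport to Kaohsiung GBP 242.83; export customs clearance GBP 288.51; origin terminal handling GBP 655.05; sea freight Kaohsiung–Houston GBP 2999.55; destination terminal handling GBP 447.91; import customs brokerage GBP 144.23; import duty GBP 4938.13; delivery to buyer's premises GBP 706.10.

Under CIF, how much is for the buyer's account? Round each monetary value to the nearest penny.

Buyer's account: GBP 6236.37

CIF: the seller pays costs through ocean freight and marine insurance to the destination port.
Seller's account: goods 1263.75 + inland to port 242.83 + export clearance 288.51 + origin terminal 655.05 + freight 2999.55 = 5449.69
Buyer's account: destination terminal 447.91 + brokerage 144.23 + duty 4938.13 + delivery 706.10 = 6236.37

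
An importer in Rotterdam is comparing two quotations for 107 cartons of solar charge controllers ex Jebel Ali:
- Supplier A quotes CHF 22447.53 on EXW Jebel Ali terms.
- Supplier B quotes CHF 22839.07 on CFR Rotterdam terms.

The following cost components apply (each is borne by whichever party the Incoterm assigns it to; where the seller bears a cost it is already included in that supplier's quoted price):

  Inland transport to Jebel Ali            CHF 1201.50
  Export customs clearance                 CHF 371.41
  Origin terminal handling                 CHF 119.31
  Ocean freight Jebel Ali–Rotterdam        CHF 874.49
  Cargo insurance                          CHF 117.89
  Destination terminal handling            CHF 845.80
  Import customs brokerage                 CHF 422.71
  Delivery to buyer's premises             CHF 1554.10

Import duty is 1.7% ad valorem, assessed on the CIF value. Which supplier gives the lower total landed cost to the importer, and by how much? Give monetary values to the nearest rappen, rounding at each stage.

Supplier A (EXW):
CIF value = EXW price + inland to port + export clearance + origin terminal + freight + insurance = 22447.53 + 1201.50 + 371.41 + 119.31 + 874.49 + 117.89 = 25132.13
Import duty = 25132.13 × 1.7% = 427.25
Buyer bears (A): 1201.50 + 371.41 + 119.31 + 874.49 + 117.89 + 845.80 + 422.71 + 1554.10 = 5507.21
Landed cost (A) = invoice 22447.53 + 5507.21 + duty 427.25 = 28381.99
Supplier B (CFR):
CIF value = CFR price + insurance = 22839.07 + 117.89 = 22956.96
Import duty = 22956.96 × 1.7% = 390.27
Buyer bears (B): 117.89 + 845.80 + 422.71 + 1554.10 = 2940.50
Landed cost (B) = invoice 22839.07 + 2940.50 + duty 390.27 = 26169.84
Difference = |28381.99 − 26169.84| = 2212.15

Supplier B is cheaper by CHF 2212.15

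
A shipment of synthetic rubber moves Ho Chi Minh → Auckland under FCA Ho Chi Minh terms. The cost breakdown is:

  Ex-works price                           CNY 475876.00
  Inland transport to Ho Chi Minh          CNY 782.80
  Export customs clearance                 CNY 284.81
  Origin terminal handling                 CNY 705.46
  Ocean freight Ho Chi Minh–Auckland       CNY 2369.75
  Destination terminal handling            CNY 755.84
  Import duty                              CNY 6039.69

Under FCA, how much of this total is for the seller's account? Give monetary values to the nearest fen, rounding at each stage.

Seller's account: CNY 476943.61

FCA: the seller delivers export-cleared goods to the carrier; the buyer bears costs from that point.
Seller's account: goods 475876.00 + inland to port 782.80 + export clearance 284.81 = 476943.61
Buyer's account: origin terminal 705.46 + freight 2369.75 + destination terminal 755.84 + duty 6039.69 = 9870.74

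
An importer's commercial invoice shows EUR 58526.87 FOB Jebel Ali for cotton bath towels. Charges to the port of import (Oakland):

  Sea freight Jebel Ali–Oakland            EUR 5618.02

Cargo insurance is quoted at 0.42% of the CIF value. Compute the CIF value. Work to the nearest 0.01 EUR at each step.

Let C be the CIF value. C = FOB price + freight + 0.42% × C
C − 0.42% × C = 58526.87 + 5618.02
0.9958 × C = 64144.89
C = 64144.89 / 0.9958 = 64415.43
Insurance premium = 0.42% × 64415.43 = 270.54

CIF value: EUR 64415.43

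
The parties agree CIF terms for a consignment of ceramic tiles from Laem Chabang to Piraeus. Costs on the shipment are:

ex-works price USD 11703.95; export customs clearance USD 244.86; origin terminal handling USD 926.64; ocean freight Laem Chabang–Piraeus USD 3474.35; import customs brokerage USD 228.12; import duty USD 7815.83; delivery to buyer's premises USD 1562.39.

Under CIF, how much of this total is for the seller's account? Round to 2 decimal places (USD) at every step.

CIF: the seller pays costs through ocean freight and marine insurance to the destination port.
Seller's account: goods 11703.95 + export clearance 244.86 + origin terminal 926.64 + freight 3474.35 = 16349.80
Buyer's account: brokerage 228.12 + duty 7815.83 + delivery 1562.39 = 9606.34

Seller's account: USD 16349.80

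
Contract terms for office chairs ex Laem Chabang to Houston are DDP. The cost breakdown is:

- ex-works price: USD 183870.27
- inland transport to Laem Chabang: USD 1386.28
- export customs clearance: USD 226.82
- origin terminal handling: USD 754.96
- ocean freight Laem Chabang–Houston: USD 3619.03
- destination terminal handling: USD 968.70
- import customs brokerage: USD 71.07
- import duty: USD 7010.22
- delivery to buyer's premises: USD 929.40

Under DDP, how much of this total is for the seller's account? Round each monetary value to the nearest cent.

DDP: the seller bears all costs including import duty.
Seller's account: goods 183870.27 + inland to port 1386.28 + export clearance 226.82 + origin terminal 754.96 + freight 3619.03 + destination terminal 968.70 + brokerage 71.07 + duty 7010.22 + delivery 929.40 = 198836.75
Buyer's account: 0.00

Seller's account: USD 198836.75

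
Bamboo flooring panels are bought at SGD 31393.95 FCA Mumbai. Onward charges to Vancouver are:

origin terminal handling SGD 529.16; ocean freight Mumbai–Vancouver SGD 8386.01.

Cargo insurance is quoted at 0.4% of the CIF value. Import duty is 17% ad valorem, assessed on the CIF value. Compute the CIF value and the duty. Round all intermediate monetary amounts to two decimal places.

Let C be the CIF value. C = FCA price + pre-shipment costs + freight + 0.4% × C
C − 0.4% × C = 31393.95 + 529.16 + 8386.01
0.996 × C = 40309.12
C = 40309.12 / 0.996 = 40471.00
Insurance premium = 0.4% × 40471.00 = 161.88
Import duty = 40471.00 × 17% = 6880.07

CIF value: SGD 40471.00; import duty: SGD 6880.07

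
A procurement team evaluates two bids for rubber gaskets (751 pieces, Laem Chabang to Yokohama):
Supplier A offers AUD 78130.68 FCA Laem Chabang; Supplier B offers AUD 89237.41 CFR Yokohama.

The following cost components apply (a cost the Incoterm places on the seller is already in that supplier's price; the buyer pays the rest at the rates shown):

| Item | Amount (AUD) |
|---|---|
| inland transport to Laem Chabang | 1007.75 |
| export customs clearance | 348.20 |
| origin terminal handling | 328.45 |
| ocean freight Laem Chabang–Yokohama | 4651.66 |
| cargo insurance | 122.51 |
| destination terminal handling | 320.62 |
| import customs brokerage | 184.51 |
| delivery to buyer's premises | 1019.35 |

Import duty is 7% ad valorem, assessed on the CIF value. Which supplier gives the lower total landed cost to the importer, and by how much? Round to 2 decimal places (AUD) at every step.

Supplier A (FCA):
CIF value = FCA price + origin terminal + freight + insurance = 78130.68 + 328.45 + 4651.66 + 122.51 = 83233.30
Import duty = 83233.30 × 7% = 5826.33
Buyer bears (A): 328.45 + 4651.66 + 122.51 + 320.62 + 184.51 + 1019.35 = 6627.10
Landed cost (A) = invoice 78130.68 + 6627.10 + duty 5826.33 = 90584.11
Supplier B (CFR):
CIF value = CFR price + insurance = 89237.41 + 122.51 = 89359.92
Import duty = 89359.92 × 7% = 6255.19
Buyer bears (B): 122.51 + 320.62 + 184.51 + 1019.35 = 1646.99
Landed cost (B) = invoice 89237.41 + 1646.99 + duty 6255.19 = 97139.59
Difference = |90584.11 − 97139.59| = 6555.48

Supplier A is cheaper by AUD 6555.48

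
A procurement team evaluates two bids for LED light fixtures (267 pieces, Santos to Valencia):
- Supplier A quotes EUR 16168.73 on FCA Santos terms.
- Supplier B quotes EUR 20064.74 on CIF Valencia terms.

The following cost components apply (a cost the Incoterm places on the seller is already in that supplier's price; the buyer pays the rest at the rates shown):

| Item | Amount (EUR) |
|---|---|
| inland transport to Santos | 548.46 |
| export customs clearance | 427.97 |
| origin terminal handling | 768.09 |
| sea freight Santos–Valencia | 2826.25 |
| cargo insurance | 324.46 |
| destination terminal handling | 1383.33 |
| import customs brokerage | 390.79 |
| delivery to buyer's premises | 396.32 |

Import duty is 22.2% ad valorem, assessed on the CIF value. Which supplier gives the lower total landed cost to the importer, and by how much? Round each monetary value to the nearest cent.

Supplier A (FCA):
CIF value = FCA price + origin terminal + freight + insurance = 16168.73 + 768.09 + 2826.25 + 324.46 = 20087.53
Import duty = 20087.53 × 22.2% = 4459.43
Buyer bears (A): 768.09 + 2826.25 + 324.46 + 1383.33 + 390.79 + 396.32 = 6089.24
Landed cost (A) = invoice 16168.73 + 6089.24 + duty 4459.43 = 26717.40
Supplier B (CIF):
The CIF price already equals the CIF value: 20064.74
Import duty = 20064.74 × 22.2% = 4454.37
Buyer bears (B): 1383.33 + 390.79 + 396.32 = 2170.44
Landed cost (B) = invoice 20064.74 + 2170.44 + duty 4454.37 = 26689.55
Difference = |26717.40 − 26689.55| = 27.85

Supplier B is cheaper by EUR 27.85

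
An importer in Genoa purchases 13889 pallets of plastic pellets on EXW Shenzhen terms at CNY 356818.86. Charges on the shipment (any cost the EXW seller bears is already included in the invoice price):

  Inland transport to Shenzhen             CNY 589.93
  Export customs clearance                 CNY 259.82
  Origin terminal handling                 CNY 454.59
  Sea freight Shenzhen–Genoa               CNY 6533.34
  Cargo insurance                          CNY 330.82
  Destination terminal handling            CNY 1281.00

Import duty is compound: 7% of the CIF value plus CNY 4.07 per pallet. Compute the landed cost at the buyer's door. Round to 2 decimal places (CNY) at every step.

EXW: the seller makes goods available at their premises; the buyer bears all onward costs.
CIF value = EXW price + inland to port + export clearance + origin terminal + freight + insurance = 356818.86 + 589.93 + 259.82 + 454.59 + 6533.34 + 330.82 = 364987.36
Ad valorem component: 364987.36 × 7% = 25549.12
Specific component: 13889 × 4.07 = 56528.23
Import duty = 25549.12 + 56528.23 = 82077.35
Buyer bears: inland to port 589.93 + export clearance 259.82 + origin terminal 454.59 + freight 6533.34 + insurance 330.82 + destination terminal 1281.00 + duty 82077.35 = 91526.85
Landed cost = invoice 356818.86 + 91526.85 = 448345.71

Total landed cost: CNY 448345.71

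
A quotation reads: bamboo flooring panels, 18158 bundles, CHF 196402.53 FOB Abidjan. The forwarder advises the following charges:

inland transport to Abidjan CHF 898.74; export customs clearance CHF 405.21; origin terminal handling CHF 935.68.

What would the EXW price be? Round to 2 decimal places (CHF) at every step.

EXW price: CHF 194162.90

From FOB to EXW, the seller no longer bears: inland to port, export clearance, origin terminal.
EXW price = 196402.53 − 898.74 − 405.21 − 935.68 = 194162.90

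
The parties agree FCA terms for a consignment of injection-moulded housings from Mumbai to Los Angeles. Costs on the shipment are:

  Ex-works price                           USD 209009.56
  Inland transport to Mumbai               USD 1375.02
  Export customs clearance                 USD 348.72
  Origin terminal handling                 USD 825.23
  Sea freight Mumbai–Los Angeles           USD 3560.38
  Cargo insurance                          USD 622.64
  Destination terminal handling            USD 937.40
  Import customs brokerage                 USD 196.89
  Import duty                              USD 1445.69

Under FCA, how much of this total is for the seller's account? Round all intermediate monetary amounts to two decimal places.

Seller's account: USD 210733.30

FCA: the seller delivers export-cleared goods to the carrier; the buyer bears costs from that point.
Seller's account: goods 209009.56 + inland to port 1375.02 + export clearance 348.72 = 210733.30
Buyer's account: origin terminal 825.23 + freight 3560.38 + insurance 622.64 + destination terminal 937.40 + brokerage 196.89 + duty 1445.69 = 7588.23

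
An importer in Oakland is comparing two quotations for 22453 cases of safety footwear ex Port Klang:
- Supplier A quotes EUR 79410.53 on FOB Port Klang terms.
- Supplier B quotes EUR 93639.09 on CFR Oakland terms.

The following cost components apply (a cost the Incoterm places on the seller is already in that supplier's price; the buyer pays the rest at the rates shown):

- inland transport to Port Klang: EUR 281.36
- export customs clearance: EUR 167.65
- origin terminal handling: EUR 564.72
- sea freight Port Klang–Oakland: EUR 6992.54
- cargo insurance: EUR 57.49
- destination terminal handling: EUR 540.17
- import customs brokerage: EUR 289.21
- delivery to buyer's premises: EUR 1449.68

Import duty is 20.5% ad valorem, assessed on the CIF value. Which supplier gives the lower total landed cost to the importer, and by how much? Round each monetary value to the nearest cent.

Supplier A (FOB):
CIF value = FOB price + freight + insurance = 79410.53 + 6992.54 + 57.49 = 86460.56
Import duty = 86460.56 × 20.5% = 17724.41
Buyer bears (A): 6992.54 + 57.49 + 540.17 + 289.21 + 1449.68 = 9329.09
Landed cost (A) = invoice 79410.53 + 9329.09 + duty 17724.41 = 106464.03
Supplier B (CFR):
CIF value = CFR price + insurance = 93639.09 + 57.49 = 93696.58
Import duty = 93696.58 × 20.5% = 19207.80
Buyer bears (B): 57.49 + 540.17 + 289.21 + 1449.68 = 2336.55
Landed cost (B) = invoice 93639.09 + 2336.55 + duty 19207.80 = 115183.44
Difference = |106464.03 − 115183.44| = 8719.41

Supplier A is cheaper by EUR 8719.41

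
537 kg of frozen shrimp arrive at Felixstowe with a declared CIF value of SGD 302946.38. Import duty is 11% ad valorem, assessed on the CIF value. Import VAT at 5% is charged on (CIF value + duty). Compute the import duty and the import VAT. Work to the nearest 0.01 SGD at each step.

Import duty: SGD 33324.10; import VAT: SGD 16813.52

Import duty = 302946.38 × 11% = 33324.10
VAT base = CIF + duty = 302946.38 + 33324.10 = 336270.48
Import VAT = 336270.48 × 5% = 16813.52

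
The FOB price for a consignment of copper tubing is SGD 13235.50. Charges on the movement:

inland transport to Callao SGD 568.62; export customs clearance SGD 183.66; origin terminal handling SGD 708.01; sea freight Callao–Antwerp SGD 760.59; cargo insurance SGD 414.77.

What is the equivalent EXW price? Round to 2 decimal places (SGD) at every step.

Not relevant to the conversion: freight, insurance — on the buyer under both terms; not part of either seller's price.
From FOB to EXW, the seller no longer bears: inland to port, export clearance, origin terminal.
EXW price = 13235.50 − 568.62 − 183.66 − 708.01 = 11775.21

EXW price: SGD 11775.21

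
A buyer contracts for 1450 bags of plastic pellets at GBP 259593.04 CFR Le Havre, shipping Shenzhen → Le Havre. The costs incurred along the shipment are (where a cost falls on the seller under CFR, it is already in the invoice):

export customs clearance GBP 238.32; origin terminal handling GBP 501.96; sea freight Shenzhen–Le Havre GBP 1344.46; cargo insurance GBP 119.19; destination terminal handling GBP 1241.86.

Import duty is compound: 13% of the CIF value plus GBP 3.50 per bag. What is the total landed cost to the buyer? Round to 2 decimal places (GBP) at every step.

Total landed cost: GBP 299791.68

CFR: the seller pays costs through ocean freight to the destination port, but not insurance.
Already in the invoice (seller's account under CFR): export clearance, origin terminal, freight — exclude.
CIF value = CFR price + insurance = 259593.04 + 119.19 = 259712.23
Ad valorem component: 259712.23 × 13% = 33762.59
Specific component: 1450 × 3.50 = 5075.00
Import duty = 33762.59 + 5075.00 = 38837.59
Buyer bears: insurance 119.19 + destination terminal 1241.86 + duty 38837.59 = 40198.64
Landed cost = invoice 259593.04 + 40198.64 = 299791.68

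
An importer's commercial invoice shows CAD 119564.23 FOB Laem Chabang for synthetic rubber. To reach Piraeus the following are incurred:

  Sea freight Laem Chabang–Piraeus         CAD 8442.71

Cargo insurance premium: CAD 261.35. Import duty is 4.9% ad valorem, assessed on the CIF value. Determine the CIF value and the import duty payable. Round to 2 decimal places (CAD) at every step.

CIF = FOB price + freight + insurance
CIF = 119564.23 + 8442.71 + 261.35 = 128268.29
Import duty = 128268.29 × 4.9% = 6285.15

CIF value: CAD 128268.29; import duty: CAD 6285.15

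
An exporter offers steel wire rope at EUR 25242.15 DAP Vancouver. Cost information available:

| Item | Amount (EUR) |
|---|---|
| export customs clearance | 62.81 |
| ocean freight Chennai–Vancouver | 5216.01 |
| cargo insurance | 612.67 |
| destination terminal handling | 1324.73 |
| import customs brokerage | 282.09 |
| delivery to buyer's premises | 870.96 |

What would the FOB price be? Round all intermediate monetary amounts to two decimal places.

Not relevant to the conversion: export clearance — on the seller under both DAP and FOB; already in the DAP price and stays in the FOB price. brokerage — on the buyer under both terms; not part of either seller's price.
From DAP to FOB, the seller no longer bears: freight, insurance, destination terminal, delivery.
FOB price = 25242.15 − 5216.01 − 612.67 − 1324.73 − 870.96 = 17217.78

FOB price: EUR 17217.78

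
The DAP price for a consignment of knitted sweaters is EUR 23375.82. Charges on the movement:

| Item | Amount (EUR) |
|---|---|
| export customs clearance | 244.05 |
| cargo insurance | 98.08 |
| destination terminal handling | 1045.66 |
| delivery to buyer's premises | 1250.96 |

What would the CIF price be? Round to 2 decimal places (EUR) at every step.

CIF price: EUR 21079.20

Not relevant to the conversion: insurance, export clearance — on the seller under both DAP and CIF; already in the DAP price and stays in the CIF price.
From DAP to CIF, the seller no longer bears: destination terminal, delivery.
CIF price = 23375.82 − 1045.66 − 1250.96 = 21079.20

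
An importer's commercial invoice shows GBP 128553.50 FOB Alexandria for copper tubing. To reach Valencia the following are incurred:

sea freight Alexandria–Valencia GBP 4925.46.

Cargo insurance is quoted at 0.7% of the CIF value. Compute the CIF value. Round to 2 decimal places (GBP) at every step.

Let C be the CIF value. C = FOB price + freight + 0.7% × C
C − 0.7% × C = 128553.50 + 4925.46
0.993 × C = 133478.96
C = 133478.96 / 0.993 = 134419.90
Insurance premium = 0.7% × 134419.90 = 940.94

CIF value: GBP 134419.90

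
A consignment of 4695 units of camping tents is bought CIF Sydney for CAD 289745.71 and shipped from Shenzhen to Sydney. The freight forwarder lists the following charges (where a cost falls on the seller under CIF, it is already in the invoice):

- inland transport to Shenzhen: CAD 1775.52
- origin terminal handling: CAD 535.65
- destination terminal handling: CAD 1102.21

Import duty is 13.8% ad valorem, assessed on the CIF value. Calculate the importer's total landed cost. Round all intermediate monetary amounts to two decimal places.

CIF: the seller pays costs through ocean freight and marine insurance to the destination port.
Already in the invoice (seller's account under CIF): inland to port, origin terminal — exclude.
The CIF price already equals the CIF value: 289745.71
Import duty = 289745.71 × 13.8% = 39984.91
Buyer bears: destination terminal 1102.21 + duty 39984.91 = 41087.12
Landed cost = invoice 289745.71 + 41087.12 = 330832.83

Total landed cost: CAD 330832.83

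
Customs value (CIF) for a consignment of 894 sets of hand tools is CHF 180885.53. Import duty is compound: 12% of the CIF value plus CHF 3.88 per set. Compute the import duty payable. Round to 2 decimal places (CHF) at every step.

Import duty: CHF 25174.98

Ad valorem component: 180885.53 × 12% = 21706.26
Specific component: 894 × 3.88 = 3468.72
Import duty = 21706.26 + 3468.72 = 25174.98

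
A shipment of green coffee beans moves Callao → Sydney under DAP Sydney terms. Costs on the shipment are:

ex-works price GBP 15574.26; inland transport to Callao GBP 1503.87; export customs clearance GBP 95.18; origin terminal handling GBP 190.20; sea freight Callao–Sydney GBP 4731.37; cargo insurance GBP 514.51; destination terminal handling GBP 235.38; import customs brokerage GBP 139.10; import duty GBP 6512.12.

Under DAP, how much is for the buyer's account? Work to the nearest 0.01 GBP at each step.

Buyer's account: GBP 6651.22

DAP: the seller bears all costs to the named destination except import duty and clearance.
Seller's account: goods 15574.26 + inland to port 1503.87 + export clearance 95.18 + origin terminal 190.20 + freight 4731.37 + insurance 514.51 + destination terminal 235.38 = 22844.77
Buyer's account: brokerage 139.10 + duty 6512.12 = 6651.22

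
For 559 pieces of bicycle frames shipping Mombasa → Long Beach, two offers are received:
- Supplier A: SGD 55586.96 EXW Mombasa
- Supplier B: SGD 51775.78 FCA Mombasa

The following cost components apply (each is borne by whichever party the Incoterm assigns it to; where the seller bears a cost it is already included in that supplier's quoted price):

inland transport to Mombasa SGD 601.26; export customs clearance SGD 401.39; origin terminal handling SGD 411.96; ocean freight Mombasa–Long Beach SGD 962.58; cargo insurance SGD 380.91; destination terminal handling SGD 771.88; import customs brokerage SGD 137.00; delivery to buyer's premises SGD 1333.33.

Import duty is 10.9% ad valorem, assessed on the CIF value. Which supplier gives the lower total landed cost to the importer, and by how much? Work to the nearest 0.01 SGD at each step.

Supplier A (EXW):
CIF value = EXW price + inland to port + export clearance + origin terminal + freight + insurance = 55586.96 + 601.26 + 401.39 + 411.96 + 962.58 + 380.91 = 58345.06
Import duty = 58345.06 × 10.9% = 6359.61
Buyer bears (A): 601.26 + 401.39 + 411.96 + 962.58 + 380.91 + 771.88 + 137.00 + 1333.33 = 5000.31
Landed cost (A) = invoice 55586.96 + 5000.31 + duty 6359.61 = 66946.88
Supplier B (FCA):
CIF value = FCA price + origin terminal + freight + insurance = 51775.78 + 411.96 + 962.58 + 380.91 = 53531.23
Import duty = 53531.23 × 10.9% = 5834.90
Buyer bears (B): 411.96 + 962.58 + 380.91 + 771.88 + 137.00 + 1333.33 = 3997.66
Landed cost (B) = invoice 51775.78 + 3997.66 + duty 5834.90 = 61608.34
Difference = |66946.88 − 61608.34| = 5338.54

Supplier B is cheaper by SGD 5338.54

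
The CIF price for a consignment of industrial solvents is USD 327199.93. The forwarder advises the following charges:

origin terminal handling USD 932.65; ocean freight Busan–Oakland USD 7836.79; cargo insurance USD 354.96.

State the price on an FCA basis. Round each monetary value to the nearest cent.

From CIF to FCA, the seller no longer bears: origin terminal, freight, insurance.
FCA price = 327199.93 − 932.65 − 7836.79 − 354.96 = 318075.53

FCA price: USD 318075.53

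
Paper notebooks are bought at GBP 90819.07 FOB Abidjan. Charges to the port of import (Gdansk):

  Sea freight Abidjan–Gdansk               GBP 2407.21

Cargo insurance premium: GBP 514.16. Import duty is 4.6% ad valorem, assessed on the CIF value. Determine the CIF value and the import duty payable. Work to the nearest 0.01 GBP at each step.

CIF value: GBP 93740.44; import duty: GBP 4312.06

CIF = FOB price + freight + insurance
CIF = 90819.07 + 2407.21 + 514.16 = 93740.44
Import duty = 93740.44 × 4.6% = 4312.06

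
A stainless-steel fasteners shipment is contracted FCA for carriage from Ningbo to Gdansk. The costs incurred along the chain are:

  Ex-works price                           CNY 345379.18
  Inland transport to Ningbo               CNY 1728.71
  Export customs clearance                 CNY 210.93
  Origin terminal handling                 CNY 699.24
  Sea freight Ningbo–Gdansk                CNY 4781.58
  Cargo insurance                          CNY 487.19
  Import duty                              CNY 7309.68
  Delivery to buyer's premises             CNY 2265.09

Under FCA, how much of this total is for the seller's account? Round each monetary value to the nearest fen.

Seller's account: CNY 347318.82

FCA: the seller delivers export-cleared goods to the carrier; the buyer bears costs from that point.
Seller's account: goods 345379.18 + inland to port 1728.71 + export clearance 210.93 = 347318.82
Buyer's account: origin terminal 699.24 + freight 4781.58 + insurance 487.19 + duty 7309.68 + delivery 2265.09 = 15542.78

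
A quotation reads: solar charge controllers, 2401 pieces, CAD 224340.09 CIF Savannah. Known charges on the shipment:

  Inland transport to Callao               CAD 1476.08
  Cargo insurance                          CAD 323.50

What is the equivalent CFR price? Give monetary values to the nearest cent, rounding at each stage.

CFR price: CAD 224016.59

Not relevant to the conversion: inland to port — on the seller under both CIF and CFR; already in the CIF price and stays in the CFR price.
From CIF to CFR, the seller no longer bears: insurance.
CFR price = 224340.09 − 323.50 = 224016.59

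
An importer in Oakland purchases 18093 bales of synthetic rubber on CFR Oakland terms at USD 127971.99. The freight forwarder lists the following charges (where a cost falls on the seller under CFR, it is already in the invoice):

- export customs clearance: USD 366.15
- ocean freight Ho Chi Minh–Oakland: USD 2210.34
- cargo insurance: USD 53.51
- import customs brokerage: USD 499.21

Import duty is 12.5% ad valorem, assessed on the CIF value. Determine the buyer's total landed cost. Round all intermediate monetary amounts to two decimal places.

Total landed cost: USD 144527.90

CFR: the seller pays costs through ocean freight to the destination port, but not insurance.
Already in the invoice (seller's account under CFR): export clearance, freight — exclude.
CIF value = CFR price + insurance = 127971.99 + 53.51 = 128025.50
Import duty = 128025.50 × 12.5% = 16003.19
Buyer bears: insurance 53.51 + brokerage 499.21 + duty 16003.19 = 16555.91
Landed cost = invoice 127971.99 + 16555.91 = 144527.90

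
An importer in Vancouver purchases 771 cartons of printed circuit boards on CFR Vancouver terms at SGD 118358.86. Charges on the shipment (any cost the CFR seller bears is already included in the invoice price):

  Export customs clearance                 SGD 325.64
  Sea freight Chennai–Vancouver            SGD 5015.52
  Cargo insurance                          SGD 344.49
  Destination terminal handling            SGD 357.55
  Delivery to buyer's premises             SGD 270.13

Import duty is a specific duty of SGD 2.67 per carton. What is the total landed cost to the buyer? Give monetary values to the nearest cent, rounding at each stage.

CFR: the seller pays costs through ocean freight to the destination port, but not insurance.
Already in the invoice (seller's account under CFR): export clearance, freight — exclude.
CIF value = CFR price + insurance = 118358.86 + 344.49 = 118703.35
Import duty = 771 × 2.67 = 2058.57
Buyer bears: insurance 344.49 + destination terminal 357.55 + delivery 270.13 + duty 2058.57 = 3030.74
Landed cost = invoice 118358.86 + 3030.74 = 121389.60

Total landed cost: SGD 121389.60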